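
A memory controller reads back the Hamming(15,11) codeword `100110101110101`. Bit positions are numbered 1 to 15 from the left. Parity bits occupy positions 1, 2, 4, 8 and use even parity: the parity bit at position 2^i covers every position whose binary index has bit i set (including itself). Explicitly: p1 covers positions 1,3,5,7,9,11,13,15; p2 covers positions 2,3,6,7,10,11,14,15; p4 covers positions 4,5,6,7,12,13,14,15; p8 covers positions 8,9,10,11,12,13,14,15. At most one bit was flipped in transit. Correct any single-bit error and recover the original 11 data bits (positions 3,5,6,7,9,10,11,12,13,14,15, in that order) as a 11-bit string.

01011110001

s1: b1⊕b3⊕b5⊕b7⊕b9⊕b11⊕b13⊕b15 = 1⊕0⊕1⊕1⊕1⊕1⊕1⊕1 = 1
s2: b2⊕b3⊕b6⊕b7⊕b10⊕b11⊕b14⊕b15 = 0⊕0⊕0⊕1⊕1⊕1⊕0⊕1 = 0
s4: b4⊕b5⊕b6⊕b7⊕b12⊕b13⊕b14⊕b15 = 1⊕1⊕0⊕1⊕0⊕1⊕0⊕1 = 1
s8: b8⊕b9⊕b10⊕b11⊕b12⊕b13⊕b14⊕b15 = 0⊕1⊕1⊕1⊕0⊕1⊕0⊕1 = 1
Syndrome (s8...s1) = 1101 → position 13.
Flip bit 13: corrected codeword = 100110101110001
Data bits at positions 3,5,6,7,9,10,11,12,13,14,15: 01011110001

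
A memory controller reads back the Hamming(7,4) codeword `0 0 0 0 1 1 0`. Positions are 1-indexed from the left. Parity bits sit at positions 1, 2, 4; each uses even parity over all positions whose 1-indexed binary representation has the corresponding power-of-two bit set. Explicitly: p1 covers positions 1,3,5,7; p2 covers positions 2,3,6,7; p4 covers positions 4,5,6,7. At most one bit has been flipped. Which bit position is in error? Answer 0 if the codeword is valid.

3

s1: b1⊕b3⊕b5⊕b7 = 0⊕0⊕1⊕0 = 1
s2: b2⊕b3⊕b6⊕b7 = 0⊕0⊕1⊕0 = 1
s4: b4⊕b5⊕b6⊕b7 = 0⊕1⊕1⊕0 = 0
Syndrome (s4...s1) = 011 → position 3.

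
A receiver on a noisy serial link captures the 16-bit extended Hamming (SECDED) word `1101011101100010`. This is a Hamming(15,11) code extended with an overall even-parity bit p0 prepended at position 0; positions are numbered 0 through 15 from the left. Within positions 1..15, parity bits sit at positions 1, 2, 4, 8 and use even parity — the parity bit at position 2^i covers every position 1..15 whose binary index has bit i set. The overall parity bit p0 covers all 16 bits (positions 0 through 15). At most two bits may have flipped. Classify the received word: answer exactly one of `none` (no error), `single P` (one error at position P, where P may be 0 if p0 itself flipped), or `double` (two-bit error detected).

s1: b1⊕b3⊕b5⊕b7⊕b9⊕b11⊕b13⊕b15 = 1⊕1⊕1⊕1⊕1⊕0⊕0⊕0 = 1
s2: b2⊕b3⊕b6⊕b7⊕b10⊕b11⊕b14⊕b15 = 0⊕1⊕1⊕1⊕1⊕0⊕1⊕0 = 1
s4: b4⊕b5⊕b6⊕b7⊕b12⊕b13⊕b14⊕b15 = 0⊕1⊕1⊕1⊕0⊕0⊕1⊕0 = 0
s8: b8⊕b9⊕b10⊕b11⊕b12⊕b13⊕b14⊕b15 = 0⊕1⊕1⊕0⊕0⊕0⊕1⊕0 = 1
Syndrome (s8...s1) = 1011 → position 11.
Overall parity (XOR of all 16 bits, including p0): 1⊕1⊕0⊕1⊕0⊕1⊕1⊕1⊕0⊕1⊕1⊕0⊕0⊕0⊕1⊕0 = 1
Overall=1, syndrome position=11 → single-bit error at position 11.

single 11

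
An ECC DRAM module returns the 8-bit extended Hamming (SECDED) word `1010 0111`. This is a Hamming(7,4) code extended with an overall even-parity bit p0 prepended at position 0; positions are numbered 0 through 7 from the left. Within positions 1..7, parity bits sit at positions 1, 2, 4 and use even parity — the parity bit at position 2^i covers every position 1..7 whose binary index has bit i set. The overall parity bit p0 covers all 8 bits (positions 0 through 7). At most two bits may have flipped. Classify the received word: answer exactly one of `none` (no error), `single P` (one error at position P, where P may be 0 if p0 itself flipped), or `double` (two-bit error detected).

single 6

s1: b1⊕b3⊕b5⊕b7 = 0⊕0⊕1⊕1 = 0
s2: b2⊕b3⊕b6⊕b7 = 1⊕0⊕1⊕1 = 1
s4: b4⊕b5⊕b6⊕b7 = 0⊕1⊕1⊕1 = 1
Syndrome (s4...s1) = 110 → position 6.
Overall parity (XOR of all 8 bits, including p0): 1⊕0⊕1⊕0⊕0⊕1⊕1⊕1 = 1
Overall=1, syndrome position=6 → single-bit error at position 6.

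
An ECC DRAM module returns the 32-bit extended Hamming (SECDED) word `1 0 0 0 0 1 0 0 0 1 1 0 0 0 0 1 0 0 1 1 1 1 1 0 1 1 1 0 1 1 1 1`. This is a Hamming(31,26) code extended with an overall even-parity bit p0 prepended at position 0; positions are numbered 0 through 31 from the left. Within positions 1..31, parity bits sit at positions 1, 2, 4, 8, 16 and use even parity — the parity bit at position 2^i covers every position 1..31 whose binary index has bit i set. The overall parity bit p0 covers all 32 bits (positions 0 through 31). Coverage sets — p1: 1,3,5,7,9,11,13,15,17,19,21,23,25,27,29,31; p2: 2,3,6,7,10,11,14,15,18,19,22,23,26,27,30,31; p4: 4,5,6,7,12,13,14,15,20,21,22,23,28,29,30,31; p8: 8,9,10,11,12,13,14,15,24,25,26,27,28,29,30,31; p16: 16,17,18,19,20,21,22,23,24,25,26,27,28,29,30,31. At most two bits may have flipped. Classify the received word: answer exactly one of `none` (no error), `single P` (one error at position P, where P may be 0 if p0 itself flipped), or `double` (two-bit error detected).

s1: b1⊕b3⊕b5⊕b7⊕b9⊕b11⊕b13⊕b15⊕b17⊕b19⊕b21⊕b23⊕b25⊕b27⊕b29⊕b31 = 0⊕0⊕1⊕0⊕1⊕0⊕0⊕1⊕0⊕1⊕1⊕0⊕1⊕0⊕1⊕1 = 0
s2: b2⊕b3⊕b6⊕b7⊕b10⊕b11⊕b14⊕b15⊕b18⊕b19⊕b22⊕b23⊕b26⊕b27⊕b30⊕b31 = 0⊕0⊕0⊕0⊕1⊕0⊕0⊕1⊕1⊕1⊕1⊕0⊕1⊕0⊕1⊕1 = 0
s4: b4⊕b5⊕b6⊕b7⊕b12⊕b13⊕b14⊕b15⊕b20⊕b21⊕b22⊕b23⊕b28⊕b29⊕b30⊕b31 = 0⊕1⊕0⊕0⊕0⊕0⊕0⊕1⊕1⊕1⊕1⊕0⊕1⊕1⊕1⊕1 = 1
s8: b8⊕b9⊕b10⊕b11⊕b12⊕b13⊕b14⊕b15⊕b24⊕b25⊕b26⊕b27⊕b28⊕b29⊕b30⊕b31 = 0⊕1⊕1⊕0⊕0⊕0⊕0⊕1⊕1⊕1⊕1⊕0⊕1⊕1⊕1⊕1 = 0
s16: b16⊕b17⊕b18⊕b19⊕b20⊕b21⊕b22⊕b23⊕b24⊕b25⊕b26⊕b27⊕b28⊕b29⊕b30⊕b31 = 0⊕0⊕1⊕1⊕1⊕1⊕1⊕0⊕1⊕1⊕1⊕0⊕1⊕1⊕1⊕1 = 0
Syndrome (s16...s1) = 00100 → position 4.
Overall parity (XOR of all 32 bits, including p0): 1⊕0⊕0⊕0⊕0⊕1⊕0⊕0⊕0⊕1⊕1⊕0⊕0⊕0⊕0⊕1⊕0⊕0⊕1⊕1⊕1⊕1⊕1⊕0⊕1⊕1⊕1⊕0⊕1⊕1⊕1⊕1 = 1
Overall=1, syndrome position=4 → single-bit error at position 4.

single 4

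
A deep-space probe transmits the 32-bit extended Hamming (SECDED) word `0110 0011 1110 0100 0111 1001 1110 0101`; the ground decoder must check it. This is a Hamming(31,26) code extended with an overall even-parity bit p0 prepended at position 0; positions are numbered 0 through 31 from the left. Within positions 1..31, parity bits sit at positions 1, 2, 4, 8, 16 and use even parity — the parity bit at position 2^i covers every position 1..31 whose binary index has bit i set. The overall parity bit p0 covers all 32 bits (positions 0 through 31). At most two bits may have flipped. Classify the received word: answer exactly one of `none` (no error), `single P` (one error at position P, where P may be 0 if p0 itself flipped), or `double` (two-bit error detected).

s1: b1⊕b3⊕b5⊕b7⊕b9⊕b11⊕b13⊕b15⊕b17⊕b19⊕b21⊕b23⊕b25⊕b27⊕b29⊕b31 = 1⊕0⊕0⊕1⊕1⊕0⊕1⊕0⊕1⊕1⊕0⊕1⊕1⊕0⊕1⊕1 = 0
s2: b2⊕b3⊕b6⊕b7⊕b10⊕b11⊕b14⊕b15⊕b18⊕b19⊕b22⊕b23⊕b26⊕b27⊕b30⊕b31 = 1⊕0⊕1⊕1⊕1⊕0⊕0⊕0⊕1⊕1⊕0⊕1⊕1⊕0⊕0⊕1 = 1
s4: b4⊕b5⊕b6⊕b7⊕b12⊕b13⊕b14⊕b15⊕b20⊕b21⊕b22⊕b23⊕b28⊕b29⊕b30⊕b31 = 0⊕0⊕1⊕1⊕0⊕1⊕0⊕0⊕1⊕0⊕0⊕1⊕0⊕1⊕0⊕1 = 1
s8: b8⊕b9⊕b10⊕b11⊕b12⊕b13⊕b14⊕b15⊕b24⊕b25⊕b26⊕b27⊕b28⊕b29⊕b30⊕b31 = 1⊕1⊕1⊕0⊕0⊕1⊕0⊕0⊕1⊕1⊕1⊕0⊕0⊕1⊕0⊕1 = 1
s16: b16⊕b17⊕b18⊕b19⊕b20⊕b21⊕b22⊕b23⊕b24⊕b25⊕b26⊕b27⊕b28⊕b29⊕b30⊕b31 = 0⊕1⊕1⊕1⊕1⊕0⊕0⊕1⊕1⊕1⊕1⊕0⊕0⊕1⊕0⊕1 = 0
Syndrome (s16...s1) = 01110 → position 14.
Overall parity (XOR of all 32 bits, including p0): 0⊕1⊕1⊕0⊕0⊕0⊕1⊕1⊕1⊕1⊕1⊕0⊕0⊕1⊕0⊕0⊕0⊕1⊕1⊕1⊕1⊕0⊕0⊕1⊕1⊕1⊕1⊕0⊕0⊕1⊕0⊕1 = 0
Overall=0, syndrome position=14 → double-bit error detected (uncorrectable).

double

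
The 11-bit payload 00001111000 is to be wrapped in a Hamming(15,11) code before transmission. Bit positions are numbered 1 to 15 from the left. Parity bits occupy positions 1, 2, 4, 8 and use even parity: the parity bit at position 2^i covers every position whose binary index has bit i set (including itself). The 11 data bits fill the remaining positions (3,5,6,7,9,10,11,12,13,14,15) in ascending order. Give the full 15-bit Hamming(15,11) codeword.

Place data bits at non-power-of-two positions: b3=0, b5=0, b6=0, b7=0, b9=1, b10=1, b11=1, b12=1, b13=0, b14=0, b15=0.
p1 = XOR of data positions {3,5,7,9,11,13,15} = 0⊕0⊕0⊕1⊕1⊕0⊕0 = 0
p2 = XOR of data positions {3,6,7,10,11,14,15} = 0⊕0⊕0⊕1⊕1⊕0⊕0 = 0
p4 = XOR of data positions {5,6,7,12,13,14,15} = 0⊕0⊕0⊕1⊕0⊕0⊕0 = 1
p8 = XOR of data positions {9,10,11,12,13,14,15} = 1⊕1⊕1⊕1⊕0⊕0⊕0 = 0
Codeword b1..b15 = 000100001111000

000100001111000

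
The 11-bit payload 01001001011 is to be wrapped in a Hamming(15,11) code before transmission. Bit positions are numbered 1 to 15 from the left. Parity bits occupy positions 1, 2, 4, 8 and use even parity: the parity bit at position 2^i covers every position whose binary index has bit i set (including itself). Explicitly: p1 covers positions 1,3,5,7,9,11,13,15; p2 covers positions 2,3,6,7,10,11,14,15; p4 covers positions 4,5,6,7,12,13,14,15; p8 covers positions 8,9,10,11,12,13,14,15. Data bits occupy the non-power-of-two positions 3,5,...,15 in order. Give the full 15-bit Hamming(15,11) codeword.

100010001001011

Place data bits at non-power-of-two positions: b3=0, b5=1, b6=0, b7=0, b9=1, b10=0, b11=0, b12=1, b13=0, b14=1, b15=1.
p1 = XOR of data positions {3,5,7,9,11,13,15} = 0⊕1⊕0⊕1⊕0⊕0⊕1 = 1
p2 = XOR of data positions {3,6,7,10,11,14,15} = 0⊕0⊕0⊕0⊕0⊕1⊕1 = 0
p4 = XOR of data positions {5,6,7,12,13,14,15} = 1⊕0⊕0⊕1⊕0⊕1⊕1 = 0
p8 = XOR of data positions {9,10,11,12,13,14,15} = 1⊕0⊕0⊕1⊕0⊕1⊕1 = 0
Codeword b1..b15 = 100010001001011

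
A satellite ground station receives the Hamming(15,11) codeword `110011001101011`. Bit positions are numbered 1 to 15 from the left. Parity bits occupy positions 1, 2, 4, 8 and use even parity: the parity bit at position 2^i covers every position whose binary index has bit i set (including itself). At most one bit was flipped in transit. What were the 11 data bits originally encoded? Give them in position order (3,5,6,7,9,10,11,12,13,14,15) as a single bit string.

01101101001

s1: b1⊕b3⊕b5⊕b7⊕b9⊕b11⊕b13⊕b15 = 1⊕0⊕1⊕0⊕1⊕0⊕0⊕1 = 0
s2: b2⊕b3⊕b6⊕b7⊕b10⊕b11⊕b14⊕b15 = 1⊕0⊕1⊕0⊕1⊕0⊕1⊕1 = 1
s4: b4⊕b5⊕b6⊕b7⊕b12⊕b13⊕b14⊕b15 = 0⊕1⊕1⊕0⊕1⊕0⊕1⊕1 = 1
s8: b8⊕b9⊕b10⊕b11⊕b12⊕b13⊕b14⊕b15 = 0⊕1⊕1⊕0⊕1⊕0⊕1⊕1 = 1
Syndrome (s8...s1) = 1110 → position 14.
Flip bit 14: corrected codeword = 110011001101001
Data bits at positions 3,5,6,7,9,10,11,12,13,14,15: 01101101001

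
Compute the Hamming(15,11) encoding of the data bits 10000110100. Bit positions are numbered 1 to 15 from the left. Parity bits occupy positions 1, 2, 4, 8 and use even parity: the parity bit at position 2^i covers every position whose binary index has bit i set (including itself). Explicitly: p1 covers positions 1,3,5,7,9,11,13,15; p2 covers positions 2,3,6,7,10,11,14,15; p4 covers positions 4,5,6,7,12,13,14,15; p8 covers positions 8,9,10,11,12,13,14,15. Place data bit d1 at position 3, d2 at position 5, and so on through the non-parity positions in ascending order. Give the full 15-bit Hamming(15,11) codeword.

111100010110100

Place data bits at non-power-of-two positions: b3=1, b5=0, b6=0, b7=0, b9=0, b10=1, b11=1, b12=0, b13=1, b14=0, b15=0.
p1 = XOR of data positions {3,5,7,9,11,13,15} = 1⊕0⊕0⊕0⊕1⊕1⊕0 = 1
p2 = XOR of data positions {3,6,7,10,11,14,15} = 1⊕0⊕0⊕1⊕1⊕0⊕0 = 1
p4 = XOR of data positions {5,6,7,12,13,14,15} = 0⊕0⊕0⊕0⊕1⊕0⊕0 = 1
p8 = XOR of data positions {9,10,11,12,13,14,15} = 0⊕1⊕1⊕0⊕1⊕0⊕0 = 1
Codeword b1..b15 = 111100010110100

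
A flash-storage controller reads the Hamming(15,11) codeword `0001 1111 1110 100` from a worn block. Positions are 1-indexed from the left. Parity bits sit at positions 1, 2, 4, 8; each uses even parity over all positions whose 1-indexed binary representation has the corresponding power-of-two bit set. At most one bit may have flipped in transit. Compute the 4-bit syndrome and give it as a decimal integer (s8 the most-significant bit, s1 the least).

s1: b1⊕b3⊕b5⊕b7⊕b9⊕b11⊕b13⊕b15 = 0⊕0⊕1⊕1⊕1⊕1⊕1⊕0 = 1
s2: b2⊕b3⊕b6⊕b7⊕b10⊕b11⊕b14⊕b15 = 0⊕0⊕1⊕1⊕1⊕1⊕0⊕0 = 0
s4: b4⊕b5⊕b6⊕b7⊕b12⊕b13⊕b14⊕b15 = 1⊕1⊕1⊕1⊕0⊕1⊕0⊕0 = 1
s8: b8⊕b9⊕b10⊕b11⊕b12⊕b13⊕b14⊕b15 = 1⊕1⊕1⊕1⊕0⊕1⊕0⊕0 = 1
Syndrome (s8...s1) = 1101 → position 13.

13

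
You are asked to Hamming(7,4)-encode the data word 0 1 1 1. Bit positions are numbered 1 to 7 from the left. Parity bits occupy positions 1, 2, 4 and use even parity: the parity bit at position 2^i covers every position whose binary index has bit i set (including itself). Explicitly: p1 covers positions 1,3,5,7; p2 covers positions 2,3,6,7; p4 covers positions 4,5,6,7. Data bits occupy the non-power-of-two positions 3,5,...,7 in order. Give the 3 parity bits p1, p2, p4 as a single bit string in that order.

Place data bits at non-power-of-two positions: b3=0, b5=1, b6=1, b7=1.
p1 = XOR of data positions {3,5,7} = 0⊕1⊕1 = 0
p2 = XOR of data positions {3,6,7} = 0⊕1⊕1 = 0
p4 = XOR of data positions {5,6,7} = 1⊕1⊕1 = 1
Parity bits p1,p2,p4 = 001

001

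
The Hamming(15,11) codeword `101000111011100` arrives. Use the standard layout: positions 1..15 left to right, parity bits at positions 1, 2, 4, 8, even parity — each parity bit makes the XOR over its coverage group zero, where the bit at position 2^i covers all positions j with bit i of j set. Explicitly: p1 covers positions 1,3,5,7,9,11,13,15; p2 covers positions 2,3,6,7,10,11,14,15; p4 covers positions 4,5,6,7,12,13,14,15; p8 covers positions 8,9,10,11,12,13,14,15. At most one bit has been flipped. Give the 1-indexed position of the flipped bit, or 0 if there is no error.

14

s1: b1⊕b3⊕b5⊕b7⊕b9⊕b11⊕b13⊕b15 = 1⊕1⊕0⊕1⊕1⊕1⊕1⊕0 = 0
s2: b2⊕b3⊕b6⊕b7⊕b10⊕b11⊕b14⊕b15 = 0⊕1⊕0⊕1⊕0⊕1⊕0⊕0 = 1
s4: b4⊕b5⊕b6⊕b7⊕b12⊕b13⊕b14⊕b15 = 0⊕0⊕0⊕1⊕1⊕1⊕0⊕0 = 1
s8: b8⊕b9⊕b10⊕b11⊕b12⊕b13⊕b14⊕b15 = 1⊕1⊕0⊕1⊕1⊕1⊕0⊕0 = 1
Syndrome (s8...s1) = 1110 → position 14.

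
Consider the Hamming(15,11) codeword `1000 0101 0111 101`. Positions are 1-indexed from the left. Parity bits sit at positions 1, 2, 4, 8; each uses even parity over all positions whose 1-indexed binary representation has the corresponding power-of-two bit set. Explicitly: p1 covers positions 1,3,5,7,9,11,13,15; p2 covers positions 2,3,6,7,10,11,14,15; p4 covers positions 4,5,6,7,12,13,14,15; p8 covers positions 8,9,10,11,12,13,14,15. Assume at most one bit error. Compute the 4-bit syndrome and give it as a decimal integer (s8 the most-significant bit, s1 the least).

s1: b1⊕b3⊕b5⊕b7⊕b9⊕b11⊕b13⊕b15 = 1⊕0⊕0⊕0⊕0⊕1⊕1⊕1 = 0
s2: b2⊕b3⊕b6⊕b7⊕b10⊕b11⊕b14⊕b15 = 0⊕0⊕1⊕0⊕1⊕1⊕0⊕1 = 0
s4: b4⊕b5⊕b6⊕b7⊕b12⊕b13⊕b14⊕b15 = 0⊕0⊕1⊕0⊕1⊕1⊕0⊕1 = 0
s8: b8⊕b9⊕b10⊕b11⊕b12⊕b13⊕b14⊕b15 = 1⊕0⊕1⊕1⊕1⊕1⊕0⊕1 = 0
Syndrome (s8...s1) = 0000 → position 0 (no error).

0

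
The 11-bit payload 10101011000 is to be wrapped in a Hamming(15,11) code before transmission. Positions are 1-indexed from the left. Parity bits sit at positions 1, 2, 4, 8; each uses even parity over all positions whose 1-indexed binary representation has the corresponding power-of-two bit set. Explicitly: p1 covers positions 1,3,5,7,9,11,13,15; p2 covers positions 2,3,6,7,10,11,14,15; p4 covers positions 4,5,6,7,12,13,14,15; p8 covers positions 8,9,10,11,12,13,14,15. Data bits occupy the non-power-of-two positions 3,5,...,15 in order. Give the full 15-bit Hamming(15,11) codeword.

Place data bits at non-power-of-two positions: b3=1, b5=0, b6=1, b7=0, b9=1, b10=0, b11=1, b12=1, b13=0, b14=0, b15=0.
p1 = XOR of data positions {3,5,7,9,11,13,15} = 1⊕0⊕0⊕1⊕1⊕0⊕0 = 1
p2 = XOR of data positions {3,6,7,10,11,14,15} = 1⊕1⊕0⊕0⊕1⊕0⊕0 = 1
p4 = XOR of data positions {5,6,7,12,13,14,15} = 0⊕1⊕0⊕1⊕0⊕0⊕0 = 0
p8 = XOR of data positions {9,10,11,12,13,14,15} = 1⊕0⊕1⊕1⊕0⊕0⊕0 = 1
Codeword b1..b15 = 111001011011000

111001011011000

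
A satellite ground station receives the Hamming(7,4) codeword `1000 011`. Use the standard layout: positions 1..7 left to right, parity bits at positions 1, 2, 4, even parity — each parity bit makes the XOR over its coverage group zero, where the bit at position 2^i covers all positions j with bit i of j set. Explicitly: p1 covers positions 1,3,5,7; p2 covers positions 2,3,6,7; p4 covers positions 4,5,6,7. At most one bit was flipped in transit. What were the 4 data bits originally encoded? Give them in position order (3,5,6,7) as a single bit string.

0011

s1: b1⊕b3⊕b5⊕b7 = 1⊕0⊕0⊕1 = 0
s2: b2⊕b3⊕b6⊕b7 = 0⊕0⊕1⊕1 = 0
s4: b4⊕b5⊕b6⊕b7 = 0⊕0⊕1⊕1 = 0
Syndrome (s4...s1) = 000 → position 0 (no error).
No correction needed.
Data bits at positions 3,5,6,7: 0011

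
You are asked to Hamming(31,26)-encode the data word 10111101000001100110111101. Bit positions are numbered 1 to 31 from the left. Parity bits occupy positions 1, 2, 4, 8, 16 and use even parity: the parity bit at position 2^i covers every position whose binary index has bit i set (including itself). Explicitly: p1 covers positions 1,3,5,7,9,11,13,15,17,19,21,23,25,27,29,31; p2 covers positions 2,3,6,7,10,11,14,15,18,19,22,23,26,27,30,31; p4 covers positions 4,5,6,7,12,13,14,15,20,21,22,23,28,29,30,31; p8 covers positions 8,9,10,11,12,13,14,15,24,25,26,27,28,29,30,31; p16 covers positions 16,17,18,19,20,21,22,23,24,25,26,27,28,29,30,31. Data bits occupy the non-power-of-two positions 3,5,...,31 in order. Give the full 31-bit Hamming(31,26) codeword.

0110011111010001001100110111101

Place data bits at non-power-of-two positions: b3=1, b5=0, b6=1, b7=1, b9=1, b10=1, b11=0, b12=1, b13=0, b14=0, b15=0, b17=0, b18=0, b19=1, b20=1, b21=0, b22=0, b23=1, b24=1, b25=0, b26=1, b27=1, b28=1, b29=1, b30=0, b31=1.
p1 = XOR of data positions {3,5,7,9,11,13,15,17,19,21,23,25,27,29,31} = 1⊕0⊕1⊕1⊕0⊕0⊕0⊕0⊕1⊕0⊕1⊕0⊕1⊕1⊕1 = 0
p2 = XOR of data positions {3,6,7,10,11,14,15,18,19,22,23,26,27,30,31} = 1⊕1⊕1⊕1⊕0⊕0⊕0⊕0⊕1⊕0⊕1⊕1⊕1⊕0⊕1 = 1
p4 = XOR of data positions {5,6,7,12,13,14,15,20,21,22,23,28,29,30,31} = 0⊕1⊕1⊕1⊕0⊕0⊕0⊕1⊕0⊕0⊕1⊕1⊕1⊕0⊕1 = 0
p8 = XOR of data positions {9,10,11,12,13,14,15,24,25,26,27,28,29,30,31} = 1⊕1⊕0⊕1⊕0⊕0⊕0⊕1⊕0⊕1⊕1⊕1⊕1⊕0⊕1 = 1
p16 = XOR of data positions {17,18,19,20,21,22,23,24,25,26,27,28,29,30,31} = 0⊕0⊕1⊕1⊕0⊕0⊕1⊕1⊕0⊕1⊕1⊕1⊕1⊕0⊕1 = 1
Codeword b1..b31 = 0110011111010001001100110111101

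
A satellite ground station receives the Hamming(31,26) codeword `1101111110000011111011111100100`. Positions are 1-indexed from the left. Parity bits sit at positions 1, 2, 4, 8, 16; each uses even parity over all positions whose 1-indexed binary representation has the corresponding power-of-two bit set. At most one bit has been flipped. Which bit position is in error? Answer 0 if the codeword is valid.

31

s1: b1⊕b3⊕b5⊕b7⊕b9⊕b11⊕b13⊕b15⊕b17⊕b19⊕b21⊕b23⊕b25⊕b27⊕b29⊕b31 = 1⊕0⊕1⊕1⊕1⊕0⊕0⊕1⊕1⊕1⊕1⊕1⊕1⊕0⊕1⊕0 = 1
s2: b2⊕b3⊕b6⊕b7⊕b10⊕b11⊕b14⊕b15⊕b18⊕b19⊕b22⊕b23⊕b26⊕b27⊕b30⊕b31 = 1⊕0⊕1⊕1⊕0⊕0⊕0⊕1⊕1⊕1⊕1⊕1⊕1⊕0⊕0⊕0 = 1
s4: b4⊕b5⊕b6⊕b7⊕b12⊕b13⊕b14⊕b15⊕b20⊕b21⊕b22⊕b23⊕b28⊕b29⊕b30⊕b31 = 1⊕1⊕1⊕1⊕0⊕0⊕0⊕1⊕0⊕1⊕1⊕1⊕0⊕1⊕0⊕0 = 1
s8: b8⊕b9⊕b10⊕b11⊕b12⊕b13⊕b14⊕b15⊕b24⊕b25⊕b26⊕b27⊕b28⊕b29⊕b30⊕b31 = 1⊕1⊕0⊕0⊕0⊕0⊕0⊕1⊕1⊕1⊕1⊕0⊕0⊕1⊕0⊕0 = 1
s16: b16⊕b17⊕b18⊕b19⊕b20⊕b21⊕b22⊕b23⊕b24⊕b25⊕b26⊕b27⊕b28⊕b29⊕b30⊕b31 = 1⊕1⊕1⊕1⊕0⊕1⊕1⊕1⊕1⊕1⊕1⊕0⊕0⊕1⊕0⊕0 = 1
Syndrome (s16...s1) = 11111 → position 31.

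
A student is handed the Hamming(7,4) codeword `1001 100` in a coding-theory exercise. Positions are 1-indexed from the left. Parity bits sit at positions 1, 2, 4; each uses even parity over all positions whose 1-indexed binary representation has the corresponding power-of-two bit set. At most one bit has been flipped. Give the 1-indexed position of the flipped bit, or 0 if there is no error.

s1: b1⊕b3⊕b5⊕b7 = 1⊕0⊕1⊕0 = 0
s2: b2⊕b3⊕b6⊕b7 = 0⊕0⊕0⊕0 = 0
s4: b4⊕b5⊕b6⊕b7 = 1⊕1⊕0⊕0 = 0
Syndrome (s4...s1) = 000 → position 0 (no error).

0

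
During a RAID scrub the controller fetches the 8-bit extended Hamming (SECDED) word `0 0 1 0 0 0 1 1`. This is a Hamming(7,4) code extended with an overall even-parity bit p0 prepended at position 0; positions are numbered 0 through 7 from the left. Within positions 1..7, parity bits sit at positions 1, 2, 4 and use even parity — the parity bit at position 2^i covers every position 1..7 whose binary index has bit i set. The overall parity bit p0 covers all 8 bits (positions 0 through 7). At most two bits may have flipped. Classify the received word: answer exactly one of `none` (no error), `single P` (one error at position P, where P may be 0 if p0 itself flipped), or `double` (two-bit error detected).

single 3

s1: b1⊕b3⊕b5⊕b7 = 0⊕0⊕0⊕1 = 1
s2: b2⊕b3⊕b6⊕b7 = 1⊕0⊕1⊕1 = 1
s4: b4⊕b5⊕b6⊕b7 = 0⊕0⊕1⊕1 = 0
Syndrome (s4...s1) = 011 → position 3.
Overall parity (XOR of all 8 bits, including p0): 0⊕0⊕1⊕0⊕0⊕0⊕1⊕1 = 1
Overall=1, syndrome position=3 → single-bit error at position 3.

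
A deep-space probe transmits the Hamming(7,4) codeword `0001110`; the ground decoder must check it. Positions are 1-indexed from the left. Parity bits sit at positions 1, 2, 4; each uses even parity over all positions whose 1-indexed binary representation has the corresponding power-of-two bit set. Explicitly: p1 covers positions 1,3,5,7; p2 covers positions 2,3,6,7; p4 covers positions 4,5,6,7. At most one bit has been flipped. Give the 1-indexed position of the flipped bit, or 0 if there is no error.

7

s1: b1⊕b3⊕b5⊕b7 = 0⊕0⊕1⊕0 = 1
s2: b2⊕b3⊕b6⊕b7 = 0⊕0⊕1⊕0 = 1
s4: b4⊕b5⊕b6⊕b7 = 1⊕1⊕1⊕0 = 1
Syndrome (s4...s1) = 111 → position 7.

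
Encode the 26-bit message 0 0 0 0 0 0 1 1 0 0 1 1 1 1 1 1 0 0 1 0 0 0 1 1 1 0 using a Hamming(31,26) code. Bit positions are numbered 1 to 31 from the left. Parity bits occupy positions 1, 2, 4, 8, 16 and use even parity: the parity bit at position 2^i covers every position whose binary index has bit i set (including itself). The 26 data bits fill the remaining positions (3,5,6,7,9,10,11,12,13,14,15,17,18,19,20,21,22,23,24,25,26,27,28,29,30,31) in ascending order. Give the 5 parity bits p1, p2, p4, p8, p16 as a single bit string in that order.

01111

Place data bits at non-power-of-two positions: b3=0, b5=0, b6=0, b7=0, b9=0, b10=0, b11=1, b12=1, b13=0, b14=0, b15=1, b17=1, b18=1, b19=1, b20=1, b21=1, b22=0, b23=0, b24=1, b25=0, b26=0, b27=0, b28=1, b29=1, b30=1, b31=0.
p1 = XOR of data positions {3,5,7,9,11,13,15,17,19,21,23,25,27,29,31} = 0⊕0⊕0⊕0⊕1⊕0⊕1⊕1⊕1⊕1⊕0⊕0⊕0⊕1⊕0 = 0
p2 = XOR of data positions {3,6,7,10,11,14,15,18,19,22,23,26,27,30,31} = 0⊕0⊕0⊕0⊕1⊕0⊕1⊕1⊕1⊕0⊕0⊕0⊕0⊕1⊕0 = 1
p4 = XOR of data positions {5,6,7,12,13,14,15,20,21,22,23,28,29,30,31} = 0⊕0⊕0⊕1⊕0⊕0⊕1⊕1⊕1⊕0⊕0⊕1⊕1⊕1⊕0 = 1
p8 = XOR of data positions {9,10,11,12,13,14,15,24,25,26,27,28,29,30,31} = 0⊕0⊕1⊕1⊕0⊕0⊕1⊕1⊕0⊕0⊕0⊕1⊕1⊕1⊕0 = 1
p16 = XOR of data positions {17,18,19,20,21,22,23,24,25,26,27,28,29,30,31} = 1⊕1⊕1⊕1⊕1⊕0⊕0⊕1⊕0⊕0⊕0⊕1⊕1⊕1⊕0 = 1
Parity bits p1,p2,p4,p8,p16 = 01111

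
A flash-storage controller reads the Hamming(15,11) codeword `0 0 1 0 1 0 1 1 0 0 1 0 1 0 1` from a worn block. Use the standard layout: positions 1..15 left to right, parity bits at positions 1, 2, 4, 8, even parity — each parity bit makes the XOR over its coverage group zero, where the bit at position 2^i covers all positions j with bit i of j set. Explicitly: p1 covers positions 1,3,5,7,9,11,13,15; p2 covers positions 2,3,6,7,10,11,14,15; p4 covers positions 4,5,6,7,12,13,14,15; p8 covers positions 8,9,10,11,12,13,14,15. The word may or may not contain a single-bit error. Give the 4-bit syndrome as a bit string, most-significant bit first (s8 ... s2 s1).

s1: b1⊕b3⊕b5⊕b7⊕b9⊕b11⊕b13⊕b15 = 0⊕1⊕1⊕1⊕0⊕1⊕1⊕1 = 0
s2: b2⊕b3⊕b6⊕b7⊕b10⊕b11⊕b14⊕b15 = 0⊕1⊕0⊕1⊕0⊕1⊕0⊕1 = 0
s4: b4⊕b5⊕b6⊕b7⊕b12⊕b13⊕b14⊕b15 = 0⊕1⊕0⊕1⊕0⊕1⊕0⊕1 = 0
s8: b8⊕b9⊕b10⊕b11⊕b12⊕b13⊕b14⊕b15 = 1⊕0⊕0⊕1⊕0⊕1⊕0⊕1 = 0
Syndrome (s8...s1) = 0000 → position 0 (no error).

0000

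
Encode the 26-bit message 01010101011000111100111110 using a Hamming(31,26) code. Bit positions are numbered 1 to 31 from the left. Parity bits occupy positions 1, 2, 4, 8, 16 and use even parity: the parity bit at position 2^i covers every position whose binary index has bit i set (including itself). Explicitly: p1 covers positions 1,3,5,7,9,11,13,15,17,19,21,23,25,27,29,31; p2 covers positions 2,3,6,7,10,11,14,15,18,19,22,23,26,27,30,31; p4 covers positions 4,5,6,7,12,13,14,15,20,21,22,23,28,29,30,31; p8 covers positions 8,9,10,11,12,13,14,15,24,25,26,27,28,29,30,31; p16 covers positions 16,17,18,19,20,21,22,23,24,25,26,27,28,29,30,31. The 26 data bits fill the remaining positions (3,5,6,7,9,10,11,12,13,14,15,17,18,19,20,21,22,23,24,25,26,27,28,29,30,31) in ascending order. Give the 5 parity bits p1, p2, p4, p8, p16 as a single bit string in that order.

Place data bits at non-power-of-two positions: b3=0, b5=1, b6=0, b7=1, b9=0, b10=1, b11=0, b12=1, b13=0, b14=1, b15=1, b17=0, b18=0, b19=0, b20=1, b21=1, b22=1, b23=1, b24=0, b25=0, b26=1, b27=1, b28=1, b29=1, b30=1, b31=0.
p1 = XOR of data positions {3,5,7,9,11,13,15,17,19,21,23,25,27,29,31} = 0⊕1⊕1⊕0⊕0⊕0⊕1⊕0⊕0⊕1⊕1⊕0⊕1⊕1⊕0 = 1
p2 = XOR of data positions {3,6,7,10,11,14,15,18,19,22,23,26,27,30,31} = 0⊕0⊕1⊕1⊕0⊕1⊕1⊕0⊕0⊕1⊕1⊕1⊕1⊕1⊕0 = 1
p4 = XOR of data positions {5,6,7,12,13,14,15,20,21,22,23,28,29,30,31} = 1⊕0⊕1⊕1⊕0⊕1⊕1⊕1⊕1⊕1⊕1⊕1⊕1⊕1⊕0 = 0
p8 = XOR of data positions {9,10,11,12,13,14,15,24,25,26,27,28,29,30,31} = 0⊕1⊕0⊕1⊕0⊕1⊕1⊕0⊕0⊕1⊕1⊕1⊕1⊕1⊕0 = 1
p16 = XOR of data positions {17,18,19,20,21,22,23,24,25,26,27,28,29,30,31} = 0⊕0⊕0⊕1⊕1⊕1⊕1⊕0⊕0⊕1⊕1⊕1⊕1⊕1⊕0 = 1
Parity bits p1,p2,p4,p8,p16 = 11011

11011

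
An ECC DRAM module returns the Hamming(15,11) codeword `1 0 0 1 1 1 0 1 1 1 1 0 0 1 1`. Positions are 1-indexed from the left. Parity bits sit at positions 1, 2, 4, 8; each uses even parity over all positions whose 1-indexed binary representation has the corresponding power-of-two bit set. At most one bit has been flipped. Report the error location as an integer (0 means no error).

s1: b1⊕b3⊕b5⊕b7⊕b9⊕b11⊕b13⊕b15 = 1⊕0⊕1⊕0⊕1⊕1⊕0⊕1 = 1
s2: b2⊕b3⊕b6⊕b7⊕b10⊕b11⊕b14⊕b15 = 0⊕0⊕1⊕0⊕1⊕1⊕1⊕1 = 1
s4: b4⊕b5⊕b6⊕b7⊕b12⊕b13⊕b14⊕b15 = 1⊕1⊕1⊕0⊕0⊕0⊕1⊕1 = 1
s8: b8⊕b9⊕b10⊕b11⊕b12⊕b13⊕b14⊕b15 = 1⊕1⊕1⊕1⊕0⊕0⊕1⊕1 = 0
Syndrome (s8...s1) = 0111 → position 7.

7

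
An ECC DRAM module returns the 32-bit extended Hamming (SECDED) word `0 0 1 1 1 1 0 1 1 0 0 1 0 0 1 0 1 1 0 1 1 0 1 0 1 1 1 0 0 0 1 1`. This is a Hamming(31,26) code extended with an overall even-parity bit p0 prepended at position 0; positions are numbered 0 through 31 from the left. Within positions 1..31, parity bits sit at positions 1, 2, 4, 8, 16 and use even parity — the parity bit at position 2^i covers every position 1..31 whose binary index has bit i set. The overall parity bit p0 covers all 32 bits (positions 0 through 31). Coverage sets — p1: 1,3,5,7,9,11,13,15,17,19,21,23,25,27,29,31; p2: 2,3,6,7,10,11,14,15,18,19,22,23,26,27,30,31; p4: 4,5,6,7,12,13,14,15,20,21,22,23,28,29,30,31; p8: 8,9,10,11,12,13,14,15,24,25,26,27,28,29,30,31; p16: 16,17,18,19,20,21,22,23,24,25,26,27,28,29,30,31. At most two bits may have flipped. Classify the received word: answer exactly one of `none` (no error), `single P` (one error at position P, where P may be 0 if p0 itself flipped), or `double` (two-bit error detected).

none

s1: b1⊕b3⊕b5⊕b7⊕b9⊕b11⊕b13⊕b15⊕b17⊕b19⊕b21⊕b23⊕b25⊕b27⊕b29⊕b31 = 0⊕1⊕1⊕1⊕0⊕1⊕0⊕0⊕1⊕1⊕0⊕0⊕1⊕0⊕0⊕1 = 0
s2: b2⊕b3⊕b6⊕b7⊕b10⊕b11⊕b14⊕b15⊕b18⊕b19⊕b22⊕b23⊕b26⊕b27⊕b30⊕b31 = 1⊕1⊕0⊕1⊕0⊕1⊕1⊕0⊕0⊕1⊕1⊕0⊕1⊕0⊕1⊕1 = 0
s4: b4⊕b5⊕b6⊕b7⊕b12⊕b13⊕b14⊕b15⊕b20⊕b21⊕b22⊕b23⊕b28⊕b29⊕b30⊕b31 = 1⊕1⊕0⊕1⊕0⊕0⊕1⊕0⊕1⊕0⊕1⊕0⊕0⊕0⊕1⊕1 = 0
s8: b8⊕b9⊕b10⊕b11⊕b12⊕b13⊕b14⊕b15⊕b24⊕b25⊕b26⊕b27⊕b28⊕b29⊕b30⊕b31 = 1⊕0⊕0⊕1⊕0⊕0⊕1⊕0⊕1⊕1⊕1⊕0⊕0⊕0⊕1⊕1 = 0
s16: b16⊕b17⊕b18⊕b19⊕b20⊕b21⊕b22⊕b23⊕b24⊕b25⊕b26⊕b27⊕b28⊕b29⊕b30⊕b31 = 1⊕1⊕0⊕1⊕1⊕0⊕1⊕0⊕1⊕1⊕1⊕0⊕0⊕0⊕1⊕1 = 0
Syndrome (s16...s1) = 00000 → position 0 (no error).
Overall parity (XOR of all 32 bits, including p0): 0⊕0⊕1⊕1⊕1⊕1⊕0⊕1⊕1⊕0⊕0⊕1⊕0⊕0⊕1⊕0⊕1⊕1⊕0⊕1⊕1⊕0⊕1⊕0⊕1⊕1⊕1⊕0⊕0⊕0⊕1⊕1 = 0
Overall=0, syndrome position=0 → no error.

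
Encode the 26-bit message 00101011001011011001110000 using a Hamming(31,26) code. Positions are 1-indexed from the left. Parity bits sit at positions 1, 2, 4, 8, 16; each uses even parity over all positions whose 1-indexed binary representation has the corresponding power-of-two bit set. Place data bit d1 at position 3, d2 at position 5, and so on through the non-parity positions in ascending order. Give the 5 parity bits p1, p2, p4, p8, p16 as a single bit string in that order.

Place data bits at non-power-of-two positions: b3=0, b5=0, b6=1, b7=0, b9=1, b10=0, b11=1, b12=1, b13=0, b14=0, b15=1, b17=0, b18=1, b19=1, b20=0, b21=1, b22=1, b23=0, b24=0, b25=1, b26=1, b27=1, b28=0, b29=0, b30=0, b31=0.
p1 = XOR of data positions {3,5,7,9,11,13,15,17,19,21,23,25,27,29,31} = 0⊕0⊕0⊕1⊕1⊕0⊕1⊕0⊕1⊕1⊕0⊕1⊕1⊕0⊕0 = 1
p2 = XOR of data positions {3,6,7,10,11,14,15,18,19,22,23,26,27,30,31} = 0⊕1⊕0⊕0⊕1⊕0⊕1⊕1⊕1⊕1⊕0⊕1⊕1⊕0⊕0 = 0
p4 = XOR of data positions {5,6,7,12,13,14,15,20,21,22,23,28,29,30,31} = 0⊕1⊕0⊕1⊕0⊕0⊕1⊕0⊕1⊕1⊕0⊕0⊕0⊕0⊕0 = 1
p8 = XOR of data positions {9,10,11,12,13,14,15,24,25,26,27,28,29,30,31} = 1⊕0⊕1⊕1⊕0⊕0⊕1⊕0⊕1⊕1⊕1⊕0⊕0⊕0⊕0 = 1
p16 = XOR of data positions {17,18,19,20,21,22,23,24,25,26,27,28,29,30,31} = 0⊕1⊕1⊕0⊕1⊕1⊕0⊕0⊕1⊕1⊕1⊕0⊕0⊕0⊕0 = 1
Parity bits p1,p2,p4,p8,p16 = 10111

10111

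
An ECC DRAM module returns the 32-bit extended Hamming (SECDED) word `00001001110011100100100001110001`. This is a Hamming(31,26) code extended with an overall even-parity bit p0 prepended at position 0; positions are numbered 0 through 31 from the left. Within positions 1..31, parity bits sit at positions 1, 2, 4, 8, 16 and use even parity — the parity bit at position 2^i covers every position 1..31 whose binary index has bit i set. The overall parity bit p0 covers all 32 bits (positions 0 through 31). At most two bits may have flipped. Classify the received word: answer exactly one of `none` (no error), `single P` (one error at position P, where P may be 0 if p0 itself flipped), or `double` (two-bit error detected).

s1: b1⊕b3⊕b5⊕b7⊕b9⊕b11⊕b13⊕b15⊕b17⊕b19⊕b21⊕b23⊕b25⊕b27⊕b29⊕b31 = 0⊕0⊕0⊕1⊕1⊕0⊕1⊕0⊕1⊕0⊕0⊕0⊕1⊕1⊕0⊕1 = 1
s2: b2⊕b3⊕b6⊕b7⊕b10⊕b11⊕b14⊕b15⊕b18⊕b19⊕b22⊕b23⊕b26⊕b27⊕b30⊕b31 = 0⊕0⊕0⊕1⊕0⊕0⊕1⊕0⊕0⊕0⊕0⊕0⊕1⊕1⊕0⊕1 = 1
s4: b4⊕b5⊕b6⊕b7⊕b12⊕b13⊕b14⊕b15⊕b20⊕b21⊕b22⊕b23⊕b28⊕b29⊕b30⊕b31 = 1⊕0⊕0⊕1⊕1⊕1⊕1⊕0⊕1⊕0⊕0⊕0⊕0⊕0⊕0⊕1 = 1
s8: b8⊕b9⊕b10⊕b11⊕b12⊕b13⊕b14⊕b15⊕b24⊕b25⊕b26⊕b27⊕b28⊕b29⊕b30⊕b31 = 1⊕1⊕0⊕0⊕1⊕1⊕1⊕0⊕0⊕1⊕1⊕1⊕0⊕0⊕0⊕1 = 1
s16: b16⊕b17⊕b18⊕b19⊕b20⊕b21⊕b22⊕b23⊕b24⊕b25⊕b26⊕b27⊕b28⊕b29⊕b30⊕b31 = 0⊕1⊕0⊕0⊕1⊕0⊕0⊕0⊕0⊕1⊕1⊕1⊕0⊕0⊕0⊕1 = 0
Syndrome (s16...s1) = 01111 → position 15.
Overall parity (XOR of all 32 bits, including p0): 0⊕0⊕0⊕0⊕1⊕0⊕0⊕1⊕1⊕1⊕0⊕0⊕1⊕1⊕1⊕0⊕0⊕1⊕0⊕0⊕1⊕0⊕0⊕0⊕0⊕1⊕1⊕1⊕0⊕0⊕0⊕1 = 1
Overall=1, syndrome position=15 → single-bit error at position 15.

single 15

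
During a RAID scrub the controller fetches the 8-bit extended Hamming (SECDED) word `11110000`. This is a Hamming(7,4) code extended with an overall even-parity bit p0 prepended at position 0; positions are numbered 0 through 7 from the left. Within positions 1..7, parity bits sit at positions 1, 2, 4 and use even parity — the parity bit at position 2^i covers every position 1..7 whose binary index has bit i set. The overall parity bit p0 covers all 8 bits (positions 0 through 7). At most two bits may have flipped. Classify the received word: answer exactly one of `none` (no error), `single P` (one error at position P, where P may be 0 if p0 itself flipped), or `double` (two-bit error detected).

s1: b1⊕b3⊕b5⊕b7 = 1⊕1⊕0⊕0 = 0
s2: b2⊕b3⊕b6⊕b7 = 1⊕1⊕0⊕0 = 0
s4: b4⊕b5⊕b6⊕b7 = 0⊕0⊕0⊕0 = 0
Syndrome (s4...s1) = 000 → position 0 (no error).
Overall parity (XOR of all 8 bits, including p0): 1⊕1⊕1⊕1⊕0⊕0⊕0⊕0 = 0
Overall=0, syndrome position=0 → no error.

none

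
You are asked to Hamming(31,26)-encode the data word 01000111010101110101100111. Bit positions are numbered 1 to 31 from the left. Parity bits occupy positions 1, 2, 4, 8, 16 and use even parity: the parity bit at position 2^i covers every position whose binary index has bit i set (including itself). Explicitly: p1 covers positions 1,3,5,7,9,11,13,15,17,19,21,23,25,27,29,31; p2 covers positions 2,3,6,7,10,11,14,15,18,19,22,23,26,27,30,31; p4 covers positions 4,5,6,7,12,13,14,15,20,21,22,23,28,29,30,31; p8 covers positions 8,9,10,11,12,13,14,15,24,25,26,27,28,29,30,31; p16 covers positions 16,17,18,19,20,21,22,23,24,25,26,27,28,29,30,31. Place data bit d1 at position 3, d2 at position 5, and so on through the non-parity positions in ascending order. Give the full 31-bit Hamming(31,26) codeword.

Place data bits at non-power-of-two positions: b3=0, b5=1, b6=0, b7=0, b9=0, b10=1, b11=1, b12=1, b13=0, b14=1, b15=0, b17=1, b18=0, b19=1, b20=1, b21=1, b22=0, b23=1, b24=0, b25=1, b26=1, b27=0, b28=0, b29=1, b30=1, b31=1.
p1 = XOR of data positions {3,5,7,9,11,13,15,17,19,21,23,25,27,29,31} = 0⊕1⊕0⊕0⊕1⊕0⊕0⊕1⊕1⊕1⊕1⊕1⊕0⊕1⊕1 = 1
p2 = XOR of data positions {3,6,7,10,11,14,15,18,19,22,23,26,27,30,31} = 0⊕0⊕0⊕1⊕1⊕1⊕0⊕0⊕1⊕0⊕1⊕1⊕0⊕1⊕1 = 0
p4 = XOR of data positions {5,6,7,12,13,14,15,20,21,22,23,28,29,30,31} = 1⊕0⊕0⊕1⊕0⊕1⊕0⊕1⊕1⊕0⊕1⊕0⊕1⊕1⊕1 = 1
p8 = XOR of data positions {9,10,11,12,13,14,15,24,25,26,27,28,29,30,31} = 0⊕1⊕1⊕1⊕0⊕1⊕0⊕0⊕1⊕1⊕0⊕0⊕1⊕1⊕1 = 1
p16 = XOR of data positions {17,18,19,20,21,22,23,24,25,26,27,28,29,30,31} = 1⊕0⊕1⊕1⊕1⊕0⊕1⊕0⊕1⊕1⊕0⊕0⊕1⊕1⊕1 = 0
Codeword b1..b31 = 1001100101110100101110101100111

1001100101110100101110101100111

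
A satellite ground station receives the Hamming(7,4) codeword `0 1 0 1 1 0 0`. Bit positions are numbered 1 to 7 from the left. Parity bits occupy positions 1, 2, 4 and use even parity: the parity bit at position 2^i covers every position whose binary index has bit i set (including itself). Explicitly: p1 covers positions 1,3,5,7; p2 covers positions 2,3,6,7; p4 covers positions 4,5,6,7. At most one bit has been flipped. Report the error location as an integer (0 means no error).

3

s1: b1⊕b3⊕b5⊕b7 = 0⊕0⊕1⊕0 = 1
s2: b2⊕b3⊕b6⊕b7 = 1⊕0⊕0⊕0 = 1
s4: b4⊕b5⊕b6⊕b7 = 1⊕1⊕0⊕0 = 0
Syndrome (s4...s1) = 011 → position 3.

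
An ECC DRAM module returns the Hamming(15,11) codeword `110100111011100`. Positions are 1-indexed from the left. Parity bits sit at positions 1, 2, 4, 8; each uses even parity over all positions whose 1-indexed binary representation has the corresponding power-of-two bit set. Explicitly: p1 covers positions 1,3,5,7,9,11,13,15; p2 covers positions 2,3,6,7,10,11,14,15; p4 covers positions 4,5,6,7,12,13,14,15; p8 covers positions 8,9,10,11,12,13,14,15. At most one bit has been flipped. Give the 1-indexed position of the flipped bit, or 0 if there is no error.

11

s1: b1⊕b3⊕b5⊕b7⊕b9⊕b11⊕b13⊕b15 = 1⊕0⊕0⊕1⊕1⊕1⊕1⊕0 = 1
s2: b2⊕b3⊕b6⊕b7⊕b10⊕b11⊕b14⊕b15 = 1⊕0⊕0⊕1⊕0⊕1⊕0⊕0 = 1
s4: b4⊕b5⊕b6⊕b7⊕b12⊕b13⊕b14⊕b15 = 1⊕0⊕0⊕1⊕1⊕1⊕0⊕0 = 0
s8: b8⊕b9⊕b10⊕b11⊕b12⊕b13⊕b14⊕b15 = 1⊕1⊕0⊕1⊕1⊕1⊕0⊕0 = 1
Syndrome (s8...s1) = 1011 → position 11.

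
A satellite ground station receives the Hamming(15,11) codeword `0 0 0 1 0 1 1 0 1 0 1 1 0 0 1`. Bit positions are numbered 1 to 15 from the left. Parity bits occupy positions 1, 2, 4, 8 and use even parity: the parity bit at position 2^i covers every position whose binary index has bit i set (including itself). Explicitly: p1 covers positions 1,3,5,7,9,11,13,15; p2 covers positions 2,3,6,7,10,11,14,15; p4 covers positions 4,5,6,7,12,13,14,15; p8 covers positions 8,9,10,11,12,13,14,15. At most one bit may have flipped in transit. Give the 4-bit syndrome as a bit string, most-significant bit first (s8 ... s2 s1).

s1: b1⊕b3⊕b5⊕b7⊕b9⊕b11⊕b13⊕b15 = 0⊕0⊕0⊕1⊕1⊕1⊕0⊕1 = 0
s2: b2⊕b3⊕b6⊕b7⊕b10⊕b11⊕b14⊕b15 = 0⊕0⊕1⊕1⊕0⊕1⊕0⊕1 = 0
s4: b4⊕b5⊕b6⊕b7⊕b12⊕b13⊕b14⊕b15 = 1⊕0⊕1⊕1⊕1⊕0⊕0⊕1 = 1
s8: b8⊕b9⊕b10⊕b11⊕b12⊕b13⊕b14⊕b15 = 0⊕1⊕0⊕1⊕1⊕0⊕0⊕1 = 0
Syndrome (s8...s1) = 0100 → position 4.

0100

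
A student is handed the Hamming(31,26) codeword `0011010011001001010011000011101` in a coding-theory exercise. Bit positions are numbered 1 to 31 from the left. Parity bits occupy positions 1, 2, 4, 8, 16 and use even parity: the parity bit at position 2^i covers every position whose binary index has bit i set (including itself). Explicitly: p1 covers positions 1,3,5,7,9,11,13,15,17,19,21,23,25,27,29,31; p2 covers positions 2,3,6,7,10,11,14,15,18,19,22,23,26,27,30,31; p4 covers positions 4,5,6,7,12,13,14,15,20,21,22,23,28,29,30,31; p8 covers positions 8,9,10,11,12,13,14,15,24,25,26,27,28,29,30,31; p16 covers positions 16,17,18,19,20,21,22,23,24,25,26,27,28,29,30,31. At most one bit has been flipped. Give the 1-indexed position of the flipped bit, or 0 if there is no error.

11

s1: b1⊕b3⊕b5⊕b7⊕b9⊕b11⊕b13⊕b15⊕b17⊕b19⊕b21⊕b23⊕b25⊕b27⊕b29⊕b31 = 0⊕1⊕0⊕0⊕1⊕0⊕1⊕0⊕0⊕0⊕1⊕0⊕0⊕1⊕1⊕1 = 1
s2: b2⊕b3⊕b6⊕b7⊕b10⊕b11⊕b14⊕b15⊕b18⊕b19⊕b22⊕b23⊕b26⊕b27⊕b30⊕b31 = 0⊕1⊕1⊕0⊕1⊕0⊕0⊕0⊕1⊕0⊕1⊕0⊕0⊕1⊕0⊕1 = 1
s4: b4⊕b5⊕b6⊕b7⊕b12⊕b13⊕b14⊕b15⊕b20⊕b21⊕b22⊕b23⊕b28⊕b29⊕b30⊕b31 = 1⊕0⊕1⊕0⊕0⊕1⊕0⊕0⊕0⊕1⊕1⊕0⊕1⊕1⊕0⊕1 = 0
s8: b8⊕b9⊕b10⊕b11⊕b12⊕b13⊕b14⊕b15⊕b24⊕b25⊕b26⊕b27⊕b28⊕b29⊕b30⊕b31 = 0⊕1⊕1⊕0⊕0⊕1⊕0⊕0⊕0⊕0⊕0⊕1⊕1⊕1⊕0⊕1 = 1
s16: b16⊕b17⊕b18⊕b19⊕b20⊕b21⊕b22⊕b23⊕b24⊕b25⊕b26⊕b27⊕b28⊕b29⊕b30⊕b31 = 1⊕0⊕1⊕0⊕0⊕1⊕1⊕0⊕0⊕0⊕0⊕1⊕1⊕1⊕0⊕1 = 0
Syndrome (s16...s1) = 01011 → position 11.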